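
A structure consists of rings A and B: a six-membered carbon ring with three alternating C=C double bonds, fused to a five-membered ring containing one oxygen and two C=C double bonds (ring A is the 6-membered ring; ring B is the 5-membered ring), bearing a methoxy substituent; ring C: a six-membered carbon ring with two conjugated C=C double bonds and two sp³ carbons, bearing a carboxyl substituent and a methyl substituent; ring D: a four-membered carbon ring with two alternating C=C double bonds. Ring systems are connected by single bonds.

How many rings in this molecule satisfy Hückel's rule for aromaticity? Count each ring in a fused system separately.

2

Rings A and B form a fused bicyclic system (with one oxygen) with 9 sp² atoms and 10 π electrons from ring double bonds plus a heteroatom lone pair. 10 = 4(2)+2, so the system is aromatic and both rings count as aromatic (benzofuran).
Ring C has two sp³ carbons, so it is not fully conjugated — not aromatic (1,3-cyclohexadiene).
Ring D has only sp² ring atoms; a planar conformation would have a fully conjugated π system of 4 electrons. But 4 = 4(1), which is 4n not 4n+2, so ring D is not aromatic (cyclobutadiene) — cyclobutadiene is antiaromatic and distorts to a rectangle.
Aromatic: A, B. Total: 2.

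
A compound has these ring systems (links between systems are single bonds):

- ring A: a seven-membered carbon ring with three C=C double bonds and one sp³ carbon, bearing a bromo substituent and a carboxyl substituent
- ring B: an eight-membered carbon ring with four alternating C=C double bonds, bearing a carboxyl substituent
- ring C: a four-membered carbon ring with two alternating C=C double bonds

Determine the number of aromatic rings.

0

Ring A has one sp³ carbon, so it is not fully conjugated — not aromatic (cycloheptatriene).
Ring B has only sp² ring atoms; a planar conformation would have a fully conjugated π system of 8 electrons. But 8 = 4(2), which is 4n not 4n+2, so ring B is not aromatic (cyclooctatetraene) — cyclooctatetraene distorts into a non-planar tub to avoid antiaromaticity.
Ring C has only sp² ring atoms; a planar conformation would have a fully conjugated π system of 4 electrons. But 4 = 4(1), which is 4n not 4n+2, so ring C is not aromatic (cyclobutadiene) — cyclobutadiene is antiaromatic and distorts to a rectangle.
No ring is aromatic. Total: 0.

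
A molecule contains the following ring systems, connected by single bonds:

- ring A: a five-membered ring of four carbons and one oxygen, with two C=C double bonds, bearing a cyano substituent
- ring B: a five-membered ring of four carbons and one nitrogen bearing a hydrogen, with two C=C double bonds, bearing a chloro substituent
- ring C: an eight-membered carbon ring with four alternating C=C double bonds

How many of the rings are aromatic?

Ring A has a continuous p-orbital overlap around the ring; 2 ring double bonds (4 π electrons) plus a heteroatom lone pair (2) give 6 π electrons. 6 = 4(1)+2, so ring A is aromatic (furan).
Ring B is fully conjugated (every ring atom contributes a p orbital); 2 ring double bonds (4 π electrons) plus a heteroatom lone pair (2) give 6 π electrons. Since 6 = 4n+2 (n=1), ring B is aromatic (pyrrole).
Ring C has only sp² ring atoms; a planar conformation would have a fully conjugated π system of 8 electrons. But 8 = 4(2), which is 4n not 4n+2, so ring C is not aromatic (cyclooctatetraene) — cyclooctatetraene distorts into a non-planar tub to avoid antiaromaticity.
Aromatic: A, B. Total: 2.

2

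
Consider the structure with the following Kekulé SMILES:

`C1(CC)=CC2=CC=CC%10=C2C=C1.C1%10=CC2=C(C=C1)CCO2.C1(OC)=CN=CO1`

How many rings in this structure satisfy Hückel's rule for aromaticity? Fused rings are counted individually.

4

The SMILES encodes two fused six-membered carbon rings, each with three alternating C=C double bonds; a six-membered carbon ring with three alternating C=C double bonds, fused to a five-membered ring containing one oxygen and two sp³ carbons; a five-membered ring with an oxygen at position 1 and a nitrogen at position 3 (in a C=N bond), with two double bonds.
The fused 6/6-membered bicyclic is a single π system with 10 sp² atoms and 10 π electrons from ring double bonds. 10 = 4(2)+2, so the system is aromatic and both rings count as aromatic (naphthalene).
The 6-membered ring has a continuous p-orbital overlap around the ring; 3 ring double bonds give 6 π electrons. 6 = 4(1)+2, so it is aromatic (benzene ring).
The 5-membered ring with one oxygen has two sp³ carbons, so it is not fully conjugated — not aromatic (oxolane ring).
The 5-membered ring with one oxygen and one =N– is planar and fully conjugated; 2 ring double bonds (4 π electrons) plus a heteroatom lone pair (2) give 6 π electrons. 6 = 4(1)+2, so it is aromatic (oxazole).
4 of the 5 rings are aromatic. Total: 4.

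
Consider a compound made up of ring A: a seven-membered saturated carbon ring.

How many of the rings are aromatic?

0

Ring A has only sp³ atoms, so it is not fully conjugated — not aromatic (cycloheptane).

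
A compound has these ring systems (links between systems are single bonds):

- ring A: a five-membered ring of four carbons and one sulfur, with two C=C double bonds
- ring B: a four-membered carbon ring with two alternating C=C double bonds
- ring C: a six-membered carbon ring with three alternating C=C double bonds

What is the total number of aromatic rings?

Ring A has a continuous p-orbital overlap around the ring; 2 ring double bonds (4 π electrons) plus a heteroatom lone pair (2) give 6 π electrons. Since 6 = 4n+2 (n=1), ring A is aromatic (thiophene).
Ring B has only sp² ring atoms; a planar conformation would have a fully conjugated π system of 4 electrons. But 4 = 4(1), which is 4n not 4n+2, so ring B is not aromatic (cyclobutadiene) — cyclobutadiene is antiaromatic and distorts to a rectangle.
Ring C has a continuous p-orbital overlap around the ring; 3 ring double bonds give 6 π electrons. 6 = 4(1)+2, so ring C is aromatic (benzene).
Aromatic: A, C. Total: 2.

2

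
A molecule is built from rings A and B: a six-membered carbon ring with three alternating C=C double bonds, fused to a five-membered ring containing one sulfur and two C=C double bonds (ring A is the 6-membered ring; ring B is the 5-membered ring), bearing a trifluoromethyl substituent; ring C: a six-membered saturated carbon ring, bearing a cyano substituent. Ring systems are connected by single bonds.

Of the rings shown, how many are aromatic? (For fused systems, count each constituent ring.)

2

Rings A and B form a fused bicyclic system (with one sulfur) with 9 sp² atoms and 10 π electrons from ring double bonds plus a heteroatom lone pair. 10 = 4(2)+2, so the system is aromatic and both rings count as aromatic (benzothiophene).
Ring C has only sp³ atoms, so it is not fully conjugated — not aromatic (cyclohexane).
Aromatic: A, B. Total: 2.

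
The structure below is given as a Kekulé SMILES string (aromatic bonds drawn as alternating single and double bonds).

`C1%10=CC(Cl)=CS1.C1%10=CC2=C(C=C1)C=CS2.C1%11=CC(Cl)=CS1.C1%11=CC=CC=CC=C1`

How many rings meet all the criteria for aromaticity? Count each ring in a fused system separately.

The SMILES encodes a five-membered ring of four carbons and one sulfur, with two C=C double bonds; a six-membered carbon ring with three alternating C=C double bonds, fused to a five-membered ring containing one sulfur and two C=C double bonds; a five-membered ring of four carbons and one sulfur, with two C=C double bonds; an eight-membered carbon ring with four alternating C=C double bonds.
The 5-membered ring with one sulfur has a continuous p-orbital overlap around the ring; 2 ring double bonds (4 π electrons) plus a heteroatom lone pair (2) give 6 π electrons. 6 = 4(1)+2, so it is aromatic (thiophene).
The fused 6/5-membered bicyclic (with one sulfur) is a single π system with 9 sp² atoms and 10 π electrons from ring double bonds plus a heteroatom lone pair. 10 = 4(2)+2, so the system is aromatic and both rings count as aromatic (benzothiophene).
The second 5-membered ring with one sulfur is fully conjugated (every ring atom contributes a p orbital); 2 ring double bonds (4 π electrons) plus a heteroatom lone pair (2) give 6 π electrons. That satisfies 4n+2 with n=1, so it is aromatic (thiophene).
The 8-membered ring has only sp² ring atoms; a planar conformation would have a fully conjugated π system of 8 electrons. But 8 = 4(2), which is 4n not 4n+2, so it is not aromatic (cyclooctatetraene) — cyclooctatetraene distorts into a non-planar tub to avoid antiaromaticity.
4 of the 5 rings are aromatic. Total: 4.

4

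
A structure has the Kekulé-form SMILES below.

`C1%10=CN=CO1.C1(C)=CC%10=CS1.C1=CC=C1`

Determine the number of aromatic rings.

The SMILES encodes a five-membered ring with an oxygen at position 1 and a nitrogen at position 3 (in a C=N bond), with two double bonds; a five-membered ring of four carbons and one sulfur, with two C=C double bonds; a four-membered carbon ring with two alternating C=C double bonds.
The 5-membered ring with one oxygen and one =N– has a continuous p-orbital overlap around the ring; 2 ring double bonds (4 π electrons) plus a heteroatom lone pair (2) give 6 π electrons. That satisfies 4n+2 with n=1, so it is aromatic (oxazole).
The 5-membered ring with one sulfur is fully conjugated (every ring atom contributes a p orbital); 2 ring double bonds (4 π electrons) plus a heteroatom lone pair (2) give 6 π electrons. That satisfies 4n+2 with n=1, so it is aromatic (thiophene).
The 4-membered ring has only sp² ring atoms; a planar conformation would have a fully conjugated π system of 4 electrons. But 4 = 4(1), which is 4n not 4n+2, so it is not aromatic (cyclobutadiene) — cyclobutadiene is antiaromatic and distorts to a rectangle.
2 of the 3 rings are aromatic. Total: 2.

2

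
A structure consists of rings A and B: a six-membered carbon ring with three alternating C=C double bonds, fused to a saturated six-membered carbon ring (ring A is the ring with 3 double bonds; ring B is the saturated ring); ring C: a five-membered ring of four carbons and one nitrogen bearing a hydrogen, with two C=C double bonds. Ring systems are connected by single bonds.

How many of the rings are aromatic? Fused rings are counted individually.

Ring A has a continuous p-orbital overlap around the ring; 3 ring double bonds give 6 π electrons. Since 6 = 4n+2 (n=1), ring A is aromatic (benzene ring).
Ring B has four sp³ carbons, so it is not fully conjugated — not aromatic (cyclohexane ring).
Ring C is planar and fully conjugated; 2 ring double bonds (4 π electrons) plus a heteroatom lone pair (2) give 6 π electrons. Since 6 = 4n+2 (n=1), ring C is aromatic (pyrrole).
Aromatic: A, C. Total: 2.

2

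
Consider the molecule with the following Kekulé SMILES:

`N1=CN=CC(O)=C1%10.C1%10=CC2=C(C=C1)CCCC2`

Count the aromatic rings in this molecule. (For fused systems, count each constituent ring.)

2

The SMILES encodes a six-membered ring with nitrogens at positions 1 and 3 and three alternating double bonds; a six-membered carbon ring with three alternating C=C double bonds, fused to a saturated six-membered carbon ring.
The 6-membered ring with two nitrogens (1,3) has a continuous p-orbital overlap around the ring; 3 ring double bonds give 6 π electrons. Since 6 = 4n+2 (n=1), it is aromatic (pyrimidine).
The 6-membered ring has a continuous p-orbital overlap around the ring; 3 ring double bonds give 6 π electrons. Since 6 = 4n+2 (n=1), it is aromatic (benzene ring).
The second 6-membered ring has four sp³ carbons, so it is not fully conjugated — not aromatic (cyclohexane ring).
2 of the 3 rings are aromatic. Total: 2.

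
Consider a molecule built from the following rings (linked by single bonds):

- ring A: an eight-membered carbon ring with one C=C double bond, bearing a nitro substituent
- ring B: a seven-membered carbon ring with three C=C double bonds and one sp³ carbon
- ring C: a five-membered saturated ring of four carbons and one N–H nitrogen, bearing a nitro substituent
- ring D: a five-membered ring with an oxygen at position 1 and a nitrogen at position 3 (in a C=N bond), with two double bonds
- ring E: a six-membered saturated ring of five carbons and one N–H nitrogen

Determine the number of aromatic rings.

1

Ring A has six sp³ carbons, so it is not fully conjugated — not aromatic (cyclooctene).
Ring B has one sp³ carbon, so it is not fully conjugated — not aromatic (cycloheptatriene).
Ring C has only sp³ atoms, so it is not fully conjugated — not aromatic (pyrrolidine).
Ring D is fully conjugated (every ring atom contributes a p orbital); 2 ring double bonds (4 π electrons) plus a heteroatom lone pair (2) give 6 π electrons. Since 6 = 4n+2 (n=1), ring D is aromatic (oxazole).
Ring E has only sp³ atoms, so it is not fully conjugated — not aromatic (piperidine).
Aromatic: D. Total: 1.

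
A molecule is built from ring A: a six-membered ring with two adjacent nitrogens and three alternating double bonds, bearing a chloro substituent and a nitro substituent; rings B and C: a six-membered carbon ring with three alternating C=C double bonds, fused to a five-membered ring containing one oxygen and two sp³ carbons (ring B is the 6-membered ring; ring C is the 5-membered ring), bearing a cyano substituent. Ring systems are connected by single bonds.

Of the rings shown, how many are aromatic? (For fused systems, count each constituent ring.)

Ring A has a continuous p-orbital overlap around the ring; 3 ring double bonds give 6 π electrons. 6 = 4(1)+2, so ring A is aromatic (pyridazine).
Ring B is planar and fully conjugated; 3 ring double bonds give 6 π electrons. Since 6 = 4n+2 (n=1), ring B is aromatic (benzene ring).
Ring C has two sp³ carbons, so it is not fully conjugated — not aromatic (oxolane ring).
Aromatic: A, B. Total: 2.

2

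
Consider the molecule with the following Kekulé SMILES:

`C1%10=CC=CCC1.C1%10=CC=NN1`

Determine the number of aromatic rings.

The SMILES encodes a six-membered carbon ring with two conjugated C=C double bonds and two sp³ carbons; a five-membered ring with two adjacent nitrogens (one bearing H, one in a double bond) and two double bonds.
The 6-membered ring has two sp³ carbons, so it is not fully conjugated — not aromatic (1,3-cyclohexadiene).
The 5-membered ring with two adjacent nitrogens (one N–H, one =N–) has a continuous p-orbital overlap around the ring; 2 ring double bonds (4 π electrons) plus a heteroatom lone pair (2) give 6 π electrons. That satisfies 4n+2 with n=1, so it is aromatic (pyrazole).
1 of the 2 rings is aromatic. Total: 1.

1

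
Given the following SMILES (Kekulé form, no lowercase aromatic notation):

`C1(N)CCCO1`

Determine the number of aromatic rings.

The SMILES encodes a five-membered saturated ring of four carbons and one oxygen.
The 5-membered ring with one oxygen has only sp³ atoms, so it is not fully conjugated — not aromatic (tetrahydrofuran).

0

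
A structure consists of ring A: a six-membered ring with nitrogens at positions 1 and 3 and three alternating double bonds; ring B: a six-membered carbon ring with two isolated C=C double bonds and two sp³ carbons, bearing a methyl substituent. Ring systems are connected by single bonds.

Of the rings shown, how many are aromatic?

1

Ring A has a continuous p-orbital overlap around the ring; 3 ring double bonds give 6 π electrons. Since 6 = 4n+2 (n=1), ring A is aromatic (pyrimidine).
Ring B has two sp³ carbons, so it is not fully conjugated — not aromatic (1,4-cyclohexadiene).
Aromatic: A. Total: 1.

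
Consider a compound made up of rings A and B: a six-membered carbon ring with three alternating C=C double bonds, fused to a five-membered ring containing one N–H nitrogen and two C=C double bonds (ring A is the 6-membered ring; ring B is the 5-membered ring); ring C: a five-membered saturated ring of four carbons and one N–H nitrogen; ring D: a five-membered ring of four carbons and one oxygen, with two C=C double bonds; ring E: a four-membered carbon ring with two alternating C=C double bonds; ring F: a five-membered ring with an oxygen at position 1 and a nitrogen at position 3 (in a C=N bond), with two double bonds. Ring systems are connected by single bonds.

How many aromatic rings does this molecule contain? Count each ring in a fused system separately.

4

Rings A and B form a fused bicyclic system (with one N–H) with 9 sp² atoms and 10 π electrons from ring double bonds plus a heteroatom lone pair. 10 = 4(2)+2, so the system is aromatic and both rings count as aromatic (indole).
Ring C has only sp³ atoms, so it is not fully conjugated — not aromatic (pyrrolidine).
Ring D is fully conjugated (every ring atom contributes a p orbital); 2 ring double bonds (4 π electrons) plus a heteroatom lone pair (2) give 6 π electrons. 6 = 4(1)+2, so ring D is aromatic (furan).
Ring E has only sp² ring atoms; a planar conformation would have a fully conjugated π system of 4 electrons. But 4 = 4(1), which is 4n not 4n+2, so ring E is not aromatic (cyclobutadiene) — cyclobutadiene is antiaromatic and distorts to a rectangle.
Ring F has a continuous p-orbital overlap around the ring; 2 ring double bonds (4 π electrons) plus a heteroatom lone pair (2) give 6 π electrons. 6 = 4(1)+2, so ring F is aromatic (oxazole).
Aromatic: A, B, D, F. Total: 4.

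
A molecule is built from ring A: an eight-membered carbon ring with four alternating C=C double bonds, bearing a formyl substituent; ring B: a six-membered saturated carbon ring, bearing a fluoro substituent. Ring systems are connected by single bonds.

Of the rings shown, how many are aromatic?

0

Ring A has only sp² ring atoms; a planar conformation would have a fully conjugated π system of 8 electrons. But 8 = 4(2), which is 4n not 4n+2, so ring A is not aromatic (cyclooctatetraene) — cyclooctatetraene distorts into a non-planar tub to avoid antiaromaticity.
Ring B has only sp³ atoms, so it is not fully conjugated — not aromatic (cyclohexane).
No ring is aromatic. Total: 0.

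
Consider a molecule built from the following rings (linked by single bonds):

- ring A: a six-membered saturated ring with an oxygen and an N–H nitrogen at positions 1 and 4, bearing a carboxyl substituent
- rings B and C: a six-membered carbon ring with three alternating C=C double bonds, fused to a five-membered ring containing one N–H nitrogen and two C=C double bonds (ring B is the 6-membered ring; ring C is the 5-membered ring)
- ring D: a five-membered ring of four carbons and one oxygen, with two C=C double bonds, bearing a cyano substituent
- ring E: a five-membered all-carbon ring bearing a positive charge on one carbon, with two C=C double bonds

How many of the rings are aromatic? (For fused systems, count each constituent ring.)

3

Ring A has only sp³ atoms, so it is not fully conjugated — not aromatic (morpholine).
Rings B and C form a fused bicyclic system (with one N–H) with 9 sp² atoms and 10 π electrons from ring double bonds plus a heteroatom lone pair. 10 = 4(2)+2, so the system is aromatic and both rings count as aromatic (indole).
Ring D is fully conjugated (every ring atom contributes a p orbital); 2 ring double bonds (4 π electrons) plus a heteroatom lone pair (2) give 6 π electrons. 6 = 4(1)+2, so ring D is aromatic (furan).
Ring E has only sp² ring atoms; a planar conformation would have a fully conjugated π system of 4 electrons. But 4 = 4(1), which is 4n not 4n+2, so ring E is not aromatic (cyclopentadienyl cation).
Aromatic: B, C, D. Total: 3.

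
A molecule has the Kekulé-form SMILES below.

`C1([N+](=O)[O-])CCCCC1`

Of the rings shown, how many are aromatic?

0

The SMILES encodes a six-membered saturated carbon ring.
The 6-membered ring has only sp³ atoms, so it is not fully conjugated — not aromatic (cyclohexane).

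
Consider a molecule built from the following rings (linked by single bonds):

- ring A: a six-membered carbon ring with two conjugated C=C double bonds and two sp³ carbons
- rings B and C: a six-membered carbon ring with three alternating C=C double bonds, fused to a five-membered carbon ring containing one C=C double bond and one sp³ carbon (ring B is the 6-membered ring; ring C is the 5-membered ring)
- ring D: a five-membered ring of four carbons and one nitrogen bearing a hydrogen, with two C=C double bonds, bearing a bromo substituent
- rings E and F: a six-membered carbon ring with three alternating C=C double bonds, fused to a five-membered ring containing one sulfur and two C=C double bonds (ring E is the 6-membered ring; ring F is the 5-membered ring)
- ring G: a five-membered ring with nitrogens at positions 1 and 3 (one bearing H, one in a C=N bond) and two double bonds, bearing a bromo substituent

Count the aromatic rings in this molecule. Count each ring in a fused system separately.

5

Ring A has two sp³ carbons, so it is not fully conjugated — not aromatic (1,3-cyclohexadiene).
Ring B is fully conjugated (every ring atom contributes a p orbital); 3 ring double bonds give 6 π electrons. Since 6 = 4n+2 (n=1), ring B is aromatic (benzene ring).
Ring C has one sp³ carbon, so it is not fully conjugated — not aromatic (cyclopentene ring).
Ring D is fully conjugated (every ring atom contributes a p orbital); 2 ring double bonds (4 π electrons) plus a heteroatom lone pair (2) give 6 π electrons. Since 6 = 4n+2 (n=1), ring D is aromatic (pyrrole).
Rings E and F form a fused bicyclic system (with one sulfur) with 9 sp² atoms and 10 π electrons from ring double bonds plus a heteroatom lone pair. 10 = 4(2)+2, so the system is aromatic and both rings count as aromatic (benzothiophene).
Ring G has a continuous p-orbital overlap around the ring; 2 ring double bonds (4 π electrons) plus a heteroatom lone pair (2) give 6 π electrons. Since 6 = 4n+2 (n=1), ring G is aromatic (imidazole).
Aromatic: B, D, E, F, G. Total: 5.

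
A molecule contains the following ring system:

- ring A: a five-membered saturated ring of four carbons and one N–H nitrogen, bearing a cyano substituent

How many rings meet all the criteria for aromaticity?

0

Ring A has only sp³ atoms, so it is not fully conjugated — not aromatic (pyrrolidine).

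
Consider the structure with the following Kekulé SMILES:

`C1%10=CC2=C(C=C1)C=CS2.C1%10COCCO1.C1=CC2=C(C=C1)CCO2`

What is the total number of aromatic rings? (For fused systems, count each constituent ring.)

The SMILES encodes a six-membered carbon ring with three alternating C=C double bonds, fused to a five-membered ring containing one sulfur and two C=C double bonds; a six-membered saturated ring with oxygens at positions 1 and 4; a six-membered carbon ring with three alternating C=C double bonds, fused to a five-membered ring containing one oxygen and two sp³ carbons.
The fused 6/5-membered bicyclic (with one sulfur) is a single π system with 9 sp² atoms and 10 π electrons from ring double bonds plus a heteroatom lone pair. 10 = 4(2)+2, so the system is aromatic and both rings count as aromatic (benzothiophene).
The 6-membered ring with two oxygens (1,4) has only sp³ atoms, so it is not fully conjugated — not aromatic (1,4-dioxane).
The 6-membered ring has a continuous p-orbital overlap around the ring; 3 ring double bonds give 6 π electrons. Since 6 = 4n+2 (n=1), it is aromatic (benzene ring).
The 5-membered ring with one oxygen has two sp³ carbons, so it is not fully conjugated — not aromatic (oxolane ring).
3 of the 5 rings are aromatic. Total: 3.

3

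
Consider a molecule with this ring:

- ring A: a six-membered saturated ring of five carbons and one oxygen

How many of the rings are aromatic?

0

Ring A has only sp³ atoms, so it is not fully conjugated — not aromatic (tetrahydropyran).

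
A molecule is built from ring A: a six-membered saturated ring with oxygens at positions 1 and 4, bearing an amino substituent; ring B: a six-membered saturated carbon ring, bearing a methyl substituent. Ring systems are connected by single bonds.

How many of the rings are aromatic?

0

Ring A has only sp³ atoms, so it is not fully conjugated — not aromatic (1,4-dioxane).
Ring B has only sp³ atoms, so it is not fully conjugated — not aromatic (cyclohexane).
No ring is aromatic. Total: 0.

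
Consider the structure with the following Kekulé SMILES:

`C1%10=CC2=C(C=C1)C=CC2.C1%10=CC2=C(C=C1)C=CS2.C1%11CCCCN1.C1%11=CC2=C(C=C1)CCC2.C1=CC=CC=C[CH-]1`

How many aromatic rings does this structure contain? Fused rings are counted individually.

4

The SMILES encodes a six-membered carbon ring with three alternating C=C double bonds, fused to a five-membered carbon ring containing one C=C double bond and one sp³ carbon; a six-membered carbon ring with three alternating C=C double bonds, fused to a five-membered ring containing one sulfur and two C=C double bonds; a six-membered saturated ring of five carbons and one N–H nitrogen; a six-membered carbon ring with three alternating C=C double bonds, fused to a saturated five-membered carbon ring; a seven-membered all-carbon ring bearing a negative charge on one carbon, with three C=C double bonds.
The 6-membered ring has a continuous p-orbital overlap around the ring; 3 ring double bonds give 6 π electrons. That satisfies 4n+2 with n=1, so it is aromatic (benzene ring).
The 5-membered ring has one sp³ carbon, so it is not fully conjugated — not aromatic (cyclopentene ring).
The fused 6/5-membered bicyclic (with one sulfur) is a single π system with 9 sp² atoms and 10 π electrons from ring double bonds plus a heteroatom lone pair. 10 = 4(2)+2, so the system is aromatic and both rings count as aromatic (benzothiophene).
The 6-membered ring with one N–H has only sp³ atoms, so it is not fully conjugated — not aromatic (piperidine).
The second 6-membered ring is planar and fully conjugated; 3 ring double bonds give 6 π electrons. Since 6 = 4n+2 (n=1), it is aromatic (benzene ring).
The second 5-membered ring has three sp³ carbons, so it is not fully conjugated — not aromatic (cyclopentane ring).
The 7-membered ring has only sp² ring atoms; a planar conformation would have a fully conjugated π system of 8 electrons. But 8 = 4(2), which is 4n not 4n+2, so it is not aromatic (cycloheptatrienyl anion).
4 of the 8 rings are aromatic. Total: 4.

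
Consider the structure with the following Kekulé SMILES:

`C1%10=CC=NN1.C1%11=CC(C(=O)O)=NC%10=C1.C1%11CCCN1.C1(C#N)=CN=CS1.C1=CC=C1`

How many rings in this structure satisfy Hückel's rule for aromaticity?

3

The SMILES encodes a five-membered ring with two adjacent nitrogens (one bearing H, one in a double bond) and two double bonds; a six-membered ring of five carbons and one nitrogen with three alternating double bonds; a five-membered saturated ring of four carbons and one N–H nitrogen; a five-membered ring with a sulfur at position 1 and a nitrogen at position 3 (in a C=N bond), with two double bonds; a four-membered carbon ring with two alternating C=C double bonds.
The 5-membered ring with two adjacent nitrogens (one N–H, one =N–) is fully conjugated (every ring atom contributes a p orbital); 2 ring double bonds (4 π electrons) plus a heteroatom lone pair (2) give 6 π electrons. That satisfies 4n+2 with n=1, so it is aromatic (pyrazole).
The 6-membered ring with one nitrogen is fully conjugated (every ring atom contributes a p orbital); 3 ring double bonds give 6 π electrons. 6 = 4(1)+2, so it is aromatic (pyridine).
The 5-membered ring with one N–H has only sp³ atoms, so it is not fully conjugated — not aromatic (pyrrolidine).
The 5-membered ring with one sulfur and one =N– is fully conjugated (every ring atom contributes a p orbital); 2 ring double bonds (4 π electrons) plus a heteroatom lone pair (2) give 6 π electrons. That satisfies 4n+2 with n=1, so it is aromatic (thiazole).
The 4-membered ring has only sp² ring atoms; a planar conformation would have a fully conjugated π system of 4 electrons. But 4 = 4(1), which is 4n not 4n+2, so it is not aromatic (cyclobutadiene) — cyclobutadiene is antiaromatic and distorts to a rectangle.
3 of the 5 rings are aromatic. Total: 3.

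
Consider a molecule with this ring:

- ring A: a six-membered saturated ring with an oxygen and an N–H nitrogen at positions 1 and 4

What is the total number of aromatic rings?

Ring A has only sp³ atoms, so it is not fully conjugated — not aromatic (morpholine).

0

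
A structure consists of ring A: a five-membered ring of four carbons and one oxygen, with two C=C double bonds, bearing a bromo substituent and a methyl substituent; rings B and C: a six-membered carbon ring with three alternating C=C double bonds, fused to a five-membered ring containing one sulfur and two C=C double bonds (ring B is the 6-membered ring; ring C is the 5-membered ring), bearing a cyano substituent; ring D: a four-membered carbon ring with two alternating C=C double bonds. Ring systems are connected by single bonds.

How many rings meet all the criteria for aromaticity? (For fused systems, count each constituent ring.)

Ring A is planar and fully conjugated; 2 ring double bonds (4 π electrons) plus a heteroatom lone pair (2) give 6 π electrons. That satisfies 4n+2 with n=1, so ring A is aromatic (furan).
Rings B and C form a fused bicyclic system (with one sulfur) with 9 sp² atoms and 10 π electrons from ring double bonds plus a heteroatom lone pair. 10 = 4(2)+2, so the system is aromatic and both rings count as aromatic (benzothiophene).
Ring D has only sp² ring atoms; a planar conformation would have a fully conjugated π system of 4 electrons. But 4 = 4(1), which is 4n not 4n+2, so ring D is not aromatic (cyclobutadiene) — cyclobutadiene is antiaromatic and distorts to a rectangle.
Aromatic: A, B, C. Total: 3.

3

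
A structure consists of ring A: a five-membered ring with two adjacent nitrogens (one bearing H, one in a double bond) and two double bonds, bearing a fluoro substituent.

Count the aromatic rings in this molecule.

Ring A is fully conjugated (every ring atom contributes a p orbital); 2 ring double bonds (4 π electrons) plus a heteroatom lone pair (2) give 6 π electrons. Since 6 = 4n+2 (n=1), ring A is aromatic (pyrazole).

1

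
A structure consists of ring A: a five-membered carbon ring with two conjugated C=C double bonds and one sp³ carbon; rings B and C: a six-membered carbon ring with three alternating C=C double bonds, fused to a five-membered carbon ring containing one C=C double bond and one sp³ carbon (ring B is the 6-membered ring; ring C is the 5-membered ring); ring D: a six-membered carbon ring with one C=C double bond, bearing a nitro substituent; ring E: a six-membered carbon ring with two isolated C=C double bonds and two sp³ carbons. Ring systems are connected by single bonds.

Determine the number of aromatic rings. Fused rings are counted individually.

1

Ring A has one sp³ carbon, so it is not fully conjugated — not aromatic (cyclopentadiene).
Ring B is fully conjugated (every ring atom contributes a p orbital); 3 ring double bonds give 6 π electrons. Since 6 = 4n+2 (n=1), ring B is aromatic (benzene ring).
Ring C has one sp³ carbon, so it is not fully conjugated — not aromatic (cyclopentene ring).
Ring D has four sp³ carbons, so it is not fully conjugated — not aromatic (cyclohexene).
Ring E has two sp³ carbons, so it is not fully conjugated — not aromatic (1,4-cyclohexadiene).
Aromatic: B. Total: 1.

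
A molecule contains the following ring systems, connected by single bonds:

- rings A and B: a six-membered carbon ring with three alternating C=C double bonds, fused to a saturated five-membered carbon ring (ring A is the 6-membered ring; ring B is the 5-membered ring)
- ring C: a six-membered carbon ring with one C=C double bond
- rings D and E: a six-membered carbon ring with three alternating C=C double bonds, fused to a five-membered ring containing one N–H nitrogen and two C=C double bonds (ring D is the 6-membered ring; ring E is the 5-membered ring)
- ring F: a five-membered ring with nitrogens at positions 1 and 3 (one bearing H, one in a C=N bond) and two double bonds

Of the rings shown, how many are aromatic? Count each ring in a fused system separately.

Ring A is fully conjugated (every ring atom contributes a p orbital); 3 ring double bonds give 6 π electrons. 6 = 4(1)+2, so ring A is aromatic (benzene ring).
Ring B has three sp³ carbons, so it is not fully conjugated — not aromatic (cyclopentane ring).
Ring C has four sp³ carbons, so it is not fully conjugated — not aromatic (cyclohexene).
Rings D and E form a fused bicyclic system (with one N–H) with 9 sp² atoms and 10 π electrons from ring double bonds plus a heteroatom lone pair. 10 = 4(2)+2, so the system is aromatic and both rings count as aromatic (indole).
Ring F has a continuous p-orbital overlap around the ring; 2 ring double bonds (4 π electrons) plus a heteroatom lone pair (2) give 6 π electrons. Since 6 = 4n+2 (n=1), ring F is aromatic (imidazole).
Aromatic: A, D, E, F. Total: 4.

4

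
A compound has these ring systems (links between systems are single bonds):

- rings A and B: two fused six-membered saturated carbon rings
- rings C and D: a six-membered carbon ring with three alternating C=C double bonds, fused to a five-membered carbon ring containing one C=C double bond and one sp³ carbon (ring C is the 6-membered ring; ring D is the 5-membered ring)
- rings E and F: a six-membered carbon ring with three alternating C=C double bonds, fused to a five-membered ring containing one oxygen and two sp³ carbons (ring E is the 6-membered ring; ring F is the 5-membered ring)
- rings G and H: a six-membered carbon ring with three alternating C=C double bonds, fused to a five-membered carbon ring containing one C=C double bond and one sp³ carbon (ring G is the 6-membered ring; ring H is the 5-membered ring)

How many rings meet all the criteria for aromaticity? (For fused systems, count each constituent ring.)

3

Ring A has only sp³ atoms, so it is not fully conjugated — not aromatic (cyclohexane ring).
Ring B has only sp³ atoms, so it is not fully conjugated — not aromatic (cyclohexane ring).
Ring C is fully conjugated (every ring atom contributes a p orbital); 3 ring double bonds give 6 π electrons. That satisfies 4n+2 with n=1, so ring C is aromatic (benzene ring).
Ring D has one sp³ carbon, so it is not fully conjugated — not aromatic (cyclopentene ring).
Ring E is fully conjugated (every ring atom contributes a p orbital); 3 ring double bonds give 6 π electrons. 6 = 4(1)+2, so ring E is aromatic (benzene ring).
Ring F has two sp³ carbons, so it is not fully conjugated — not aromatic (oxolane ring).
Ring G is fully conjugated (every ring atom contributes a p orbital); 3 ring double bonds give 6 π electrons. 6 = 4(1)+2, so ring G is aromatic (benzene ring).
Ring H has one sp³ carbon, so it is not fully conjugated — not aromatic (cyclopentene ring).
Aromatic: C, E, G. Total: 3.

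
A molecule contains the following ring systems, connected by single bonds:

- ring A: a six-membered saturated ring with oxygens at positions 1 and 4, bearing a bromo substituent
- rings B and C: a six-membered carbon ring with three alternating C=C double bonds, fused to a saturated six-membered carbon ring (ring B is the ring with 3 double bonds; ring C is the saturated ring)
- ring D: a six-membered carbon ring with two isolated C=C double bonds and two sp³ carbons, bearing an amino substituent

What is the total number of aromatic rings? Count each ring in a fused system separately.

1

Ring A has only sp³ atoms, so it is not fully conjugated — not aromatic (1,4-dioxane).
Ring B is planar and fully conjugated; 3 ring double bonds give 6 π electrons. 6 = 4(1)+2, so ring B is aromatic (benzene ring).
Ring C has four sp³ carbons, so it is not fully conjugated — not aromatic (cyclohexane ring).
Ring D has two sp³ carbons, so it is not fully conjugated — not aromatic (1,4-cyclohexadiene).
Aromatic: B. Total: 1.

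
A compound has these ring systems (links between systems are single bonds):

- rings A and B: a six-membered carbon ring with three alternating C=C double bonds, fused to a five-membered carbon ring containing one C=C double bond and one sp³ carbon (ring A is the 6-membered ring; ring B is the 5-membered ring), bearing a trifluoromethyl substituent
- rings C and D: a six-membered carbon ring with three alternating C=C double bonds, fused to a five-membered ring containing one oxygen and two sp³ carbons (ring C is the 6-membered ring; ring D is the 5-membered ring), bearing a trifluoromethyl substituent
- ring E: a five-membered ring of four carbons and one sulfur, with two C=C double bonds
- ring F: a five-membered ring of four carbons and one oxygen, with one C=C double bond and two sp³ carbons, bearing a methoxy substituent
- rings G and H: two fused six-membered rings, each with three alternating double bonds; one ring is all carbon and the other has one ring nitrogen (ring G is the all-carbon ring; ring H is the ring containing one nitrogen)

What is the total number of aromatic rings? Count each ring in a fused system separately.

5

Ring A has a continuous p-orbital overlap around the ring; 3 ring double bonds give 6 π electrons. Since 6 = 4n+2 (n=1), ring A is aromatic (benzene ring).
Ring B has one sp³ carbon, so it is not fully conjugated — not aromatic (cyclopentene ring).
Ring C is fully conjugated (every ring atom contributes a p orbital); 3 ring double bonds give 6 π electrons. Since 6 = 4n+2 (n=1), ring C is aromatic (benzene ring).
Ring D has two sp³ carbons, so it is not fully conjugated — not aromatic (oxolane ring).
Ring E is fully conjugated (every ring atom contributes a p orbital); 2 ring double bonds (4 π electrons) plus a heteroatom lone pair (2) give 6 π electrons. Since 6 = 4n+2 (n=1), ring E is aromatic (thiophene).
Ring F has two sp³ carbons, so it is not fully conjugated — not aromatic (2,3-dihydrofuran).
Rings G and H form a fused bicyclic system (with one nitrogen) with 10 sp² atoms and 10 π electrons from ring double bonds. 10 = 4(2)+2, so the system is aromatic and both rings count as aromatic (quinoline).
Aromatic: A, C, E, G, H. Total: 5.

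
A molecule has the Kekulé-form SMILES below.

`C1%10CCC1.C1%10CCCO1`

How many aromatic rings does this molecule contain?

The SMILES encodes a four-membered saturated carbon ring; a five-membered saturated ring of four carbons and one oxygen.
The 4-membered ring has only sp³ atoms, so it is not fully conjugated — not aromatic (cyclobutane).
The 5-membered ring with one oxygen has only sp³ atoms, so it is not fully conjugated — not aromatic (tetrahydrofuran).
None of the rings are aromatic. Total: 0.

0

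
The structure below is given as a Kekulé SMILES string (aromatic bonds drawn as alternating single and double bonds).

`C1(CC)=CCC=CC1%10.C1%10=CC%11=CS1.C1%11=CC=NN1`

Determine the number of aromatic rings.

2

The SMILES encodes a six-membered carbon ring with two isolated C=C double bonds and two sp³ carbons; a five-membered ring of four carbons and one sulfur, with two C=C double bonds; a five-membered ring with two adjacent nitrogens (one bearing H, one in a double bond) and two double bonds.
The 6-membered ring has two sp³ carbons, so it is not fully conjugated — not aromatic (1,4-cyclohexadiene).
The 5-membered ring with one sulfur is fully conjugated (every ring atom contributes a p orbital); 2 ring double bonds (4 π electrons) plus a heteroatom lone pair (2) give 6 π electrons. Since 6 = 4n+2 (n=1), it is aromatic (thiophene).
The 5-membered ring with two adjacent nitrogens (one N–H, one =N–) is planar and fully conjugated; 2 ring double bonds (4 π electrons) plus a heteroatom lone pair (2) give 6 π electrons. Since 6 = 4n+2 (n=1), it is aromatic (pyrazole).
2 of the 3 rings are aromatic. Total: 2.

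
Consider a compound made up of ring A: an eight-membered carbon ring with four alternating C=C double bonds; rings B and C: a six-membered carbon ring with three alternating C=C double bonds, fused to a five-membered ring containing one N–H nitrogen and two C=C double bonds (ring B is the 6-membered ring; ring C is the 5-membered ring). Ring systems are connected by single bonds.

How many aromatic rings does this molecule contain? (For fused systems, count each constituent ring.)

2

Ring A has only sp² ring atoms; a planar conformation would have a fully conjugated π system of 8 electrons. But 8 = 4(2), which is 4n not 4n+2, so ring A is not aromatic (cyclooctatetraene) — cyclooctatetraene distorts into a non-planar tub to avoid antiaromaticity.
Rings B and C form a fused bicyclic system (with one N–H) with 9 sp² atoms and 10 π electrons from ring double bonds plus a heteroatom lone pair. 10 = 4(2)+2, so the system is aromatic and both rings count as aromatic (indole).
Aromatic: B, C. Total: 2.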